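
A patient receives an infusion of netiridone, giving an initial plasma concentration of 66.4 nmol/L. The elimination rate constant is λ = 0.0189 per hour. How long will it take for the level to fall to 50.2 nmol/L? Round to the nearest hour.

t½ = ln 2 / λ = 0.69315 / 0.0189 ≈ 36.674 hours.
Fraction remaining = 50.2/66.4 ≈ 0.75602.
n = log₂(66.4/50.2) = ln(1.3227)/ln 2 ≈ 0.4035 half-lives.
t = n × t½ = 0.4035 × 36.674 ≈ 14.798 hours.

15 hours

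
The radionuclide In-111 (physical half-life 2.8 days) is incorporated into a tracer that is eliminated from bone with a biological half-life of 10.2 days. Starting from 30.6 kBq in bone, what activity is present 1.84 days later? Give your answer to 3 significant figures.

1/t_eff = 1/t_phys + 1/t_biol = 1/2.8 + 1/10.2 = 0.45518 per day.
t_eff = 2.8 × 10.2 / (2.8 + 10.2) ≈ 2.1969 days.
Remaining = 30.6 × (1/2)^(1.84/2.1969) = 30.6 × (1/2)^0.83754 ≈ 17.124 kBq.

17.1 kBq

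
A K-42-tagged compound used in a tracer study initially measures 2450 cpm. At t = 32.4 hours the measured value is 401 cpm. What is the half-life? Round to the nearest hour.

A/A₀ = 401/2450 ≈ 0.16367.
n = log₂(6.1097) ≈ 2.6111 half-lives elapsed in 32.4 hours.
t½ = 32.4/2.6111 ≈ 12.409 hours.

12 hours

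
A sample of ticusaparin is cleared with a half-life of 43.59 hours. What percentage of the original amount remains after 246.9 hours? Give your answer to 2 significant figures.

n = 246.9/43.59 ≈ 5.6641 half-lives.
Fraction remaining = (1/2)^5.6641 ≈ 0.019721, i.e. 1.9721%.

2.0%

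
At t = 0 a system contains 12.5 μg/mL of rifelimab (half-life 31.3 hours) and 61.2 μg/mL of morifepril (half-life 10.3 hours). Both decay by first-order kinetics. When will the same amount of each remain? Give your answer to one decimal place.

Set 12.5·(1/2)^(t/31.3) = 61.2·(1/2)^(t/10.3).
Taking log₂: log₂(12.5/61.2) = t·(1/31.3 − 1/10.3).
log₂(0.20425) = -2.2916; 1/31.3 − 1/10.3 = -0.065138.
t = -2.2916 / -0.065138 ≈ 35.18 hours.

35.2 hours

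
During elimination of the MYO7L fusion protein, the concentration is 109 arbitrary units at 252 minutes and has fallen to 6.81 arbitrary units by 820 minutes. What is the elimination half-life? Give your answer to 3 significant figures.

Over Δt = 820 − 252 = 568 minutes, the level fell by a factor of 109/6.81 ≈ 16.006.
n = log₂(16.006) ≈ 4.0005 half-lives, so t½ = 568/4.0005 ≈ 141.98 minutes.

142 minutes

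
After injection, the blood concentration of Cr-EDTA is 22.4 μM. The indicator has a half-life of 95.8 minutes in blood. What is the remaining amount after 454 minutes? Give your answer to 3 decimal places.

0.839 μM

Number of half-lives: n = 454/95.8 ≈ 4.739.
Remaining = 22.4 × (1/2)^4.739 = 22.4 × 0.037446 ≈ 0.83879 μM.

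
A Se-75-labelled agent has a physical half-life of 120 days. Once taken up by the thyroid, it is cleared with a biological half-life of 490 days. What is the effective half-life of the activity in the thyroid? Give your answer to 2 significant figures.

96 days

1/t_eff = 1/t_phys + 1/t_biol = 1/120 + 1/490 = 0.010374 per day.
t_eff = 120 × 490 / (120 + 490) ≈ 96.393 days.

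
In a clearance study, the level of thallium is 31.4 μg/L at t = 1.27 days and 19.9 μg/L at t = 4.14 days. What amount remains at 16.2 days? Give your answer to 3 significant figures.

Over Δt = 4.14 − 1.27 = 2.87 days, the level fell by a factor of 31.4/19.9 ≈ 1.5779.
n = log₂(1.5779) ≈ 0.658 half-lives, so t½ = 2.87/0.658 ≈ 4.3617 days.
From t = 4.14 to t = 16.2: 19.9 × (1/2)^((16.2−4.14)/4.3617) ≈ 2.9276 μg/L.

2.93 μg/L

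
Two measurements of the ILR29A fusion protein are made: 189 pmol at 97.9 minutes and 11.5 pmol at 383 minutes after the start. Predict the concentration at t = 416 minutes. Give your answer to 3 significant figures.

8.32 pmol

Over Δt = 383 − 97.9 = 285.1 minutes, the level fell by a factor of 189/11.5 ≈ 16.435.
n = log₂(16.435) ≈ 4.0387 half-lives, so t½ = 285.1/4.0387 ≈ 70.592 minutes.
From t = 383 to t = 416: 11.5 × (1/2)^((416−383)/70.592) ≈ 8.3172 pmol.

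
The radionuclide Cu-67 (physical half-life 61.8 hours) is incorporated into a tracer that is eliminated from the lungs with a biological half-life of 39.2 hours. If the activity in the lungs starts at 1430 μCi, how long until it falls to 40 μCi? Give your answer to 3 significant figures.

1/t_eff = 1/t_phys + 1/t_biol = 1/61.8 + 1/39.2 = 0.041691 per hour.
t_eff = 61.8 × 39.2 / (61.8 + 39.2) ≈ 23.986 hours.
n = log₂(1430/40) ≈ 5.1599; t = 5.1599 × 23.986 ≈ 123.76 hours.

124 hours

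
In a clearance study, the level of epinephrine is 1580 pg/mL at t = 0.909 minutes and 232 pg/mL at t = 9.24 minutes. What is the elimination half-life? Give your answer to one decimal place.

Over Δt = 9.24 − 0.909 = 8.331 minutes, the level fell by a factor of 1580/232 ≈ 6.8103.
n = log₂(6.8103) ≈ 2.7677 half-lives, so t½ = 8.331/2.7677 ≈ 3.0101 minutes.

3.0 minutes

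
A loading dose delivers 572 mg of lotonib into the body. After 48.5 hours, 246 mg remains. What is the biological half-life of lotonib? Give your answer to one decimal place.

39.8 hours

A/A₀ = 246/572 ≈ 0.43007.
n = log₂(2.3252) ≈ 1.2174 half-lives elapsed in 48.5 hours.
t½ = 48.5/1.2174 ≈ 39.84 hours.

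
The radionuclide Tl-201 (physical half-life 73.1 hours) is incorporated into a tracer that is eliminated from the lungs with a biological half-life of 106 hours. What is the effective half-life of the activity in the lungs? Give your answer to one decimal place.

1/t_eff = 1/t_phys + 1/t_biol = 1/73.1 + 1/106 = 0.023114 per hour.
t_eff = 73.1 × 106 / (73.1 + 106) ≈ 43.264 hours.

43.3 hours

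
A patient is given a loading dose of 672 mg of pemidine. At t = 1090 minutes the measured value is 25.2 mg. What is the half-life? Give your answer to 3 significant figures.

A/A₀ = 25.2/672 ≈ 0.0375.
n = log₂(26.667) ≈ 4.737 half-lives elapsed in 1090 minutes.
t½ = 1090/4.737 ≈ 230.11 minutes.

230 minutes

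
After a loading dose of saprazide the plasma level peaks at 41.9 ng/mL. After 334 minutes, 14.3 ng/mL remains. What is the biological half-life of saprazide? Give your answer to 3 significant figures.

215 minutes

A/A₀ = 14.3/41.9 ≈ 0.34129.
n = log₂(2.9301) ≈ 1.5509 half-lives elapsed in 334 minutes.
t½ = 334/1.5509 ≈ 215.35 minutes.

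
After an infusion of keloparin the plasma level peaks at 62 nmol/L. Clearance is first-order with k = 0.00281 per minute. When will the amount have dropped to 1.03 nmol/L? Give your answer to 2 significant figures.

t½ = ln 2 / k = 0.69315 / 0.00281 ≈ 246.67 minutes.
Fraction remaining = 1.03/62 ≈ 0.016613.
n = log₂(62/1.03) = ln(60.194)/ln 2 ≈ 5.9116 half-lives.
t = n × t½ = 5.9116 × 246.67 ≈ 1458.2 minutes.

1500 minutes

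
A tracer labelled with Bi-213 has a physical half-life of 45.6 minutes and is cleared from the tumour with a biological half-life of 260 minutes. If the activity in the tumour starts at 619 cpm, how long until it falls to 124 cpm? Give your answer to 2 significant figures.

90 minutes

1/t_eff = 1/t_phys + 1/t_biol = 1/45.6 + 1/260 = 0.025776 per minute.
t_eff = 45.6 × 260 / (45.6 + 260) ≈ 38.796 minutes.
n = log₂(619/124) ≈ 2.3196; t = 2.3196 × 38.796 ≈ 89.991 minutes.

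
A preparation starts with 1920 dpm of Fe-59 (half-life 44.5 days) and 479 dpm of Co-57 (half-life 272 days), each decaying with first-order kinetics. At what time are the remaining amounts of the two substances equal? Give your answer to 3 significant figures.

Set 1920·(1/2)^(t/44.5) = 479·(1/2)^(t/272).
Taking log₂: log₂(1920/479) = t·(1/44.5 − 1/272).
log₂(4.0084) = 2.003; 1/44.5 − 1/272 = 0.018795.
t = 2.003 / 0.018795 ≈ 106.57 days.

107 days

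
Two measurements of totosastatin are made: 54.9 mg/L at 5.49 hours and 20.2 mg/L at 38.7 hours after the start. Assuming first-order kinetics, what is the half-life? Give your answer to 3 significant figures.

Over Δt = 38.7 − 5.49 = 33.21 hours, the level fell by a factor of 54.9/20.2 ≈ 2.7178.
n = log₂(2.7178) ≈ 1.4425 half-lives, so t½ = 33.21/1.4425 ≈ 23.023 hours.

23.0 hours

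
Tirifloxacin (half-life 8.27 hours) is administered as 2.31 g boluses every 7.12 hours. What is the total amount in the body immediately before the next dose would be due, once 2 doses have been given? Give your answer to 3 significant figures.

The 2 doses were given 14.24, 7.12 hours ago.
Total = 2.31·(1/2)^(14.24/8.27) + 2.31·(1/2)^(7.12/8.27)
      = 0.70028 + 1.2719 ≈ 1.9721 g.

1.97 g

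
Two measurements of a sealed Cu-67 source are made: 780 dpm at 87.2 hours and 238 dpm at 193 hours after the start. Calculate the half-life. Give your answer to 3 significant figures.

Over Δt = 193 − 87.2 = 105.8 hours, the level fell by a factor of 780/238 ≈ 3.2773.
n = log₂(3.2773) ≈ 1.7125 half-lives, so t½ = 105.8/1.7125 ≈ 61.781 hours.

61.8 hours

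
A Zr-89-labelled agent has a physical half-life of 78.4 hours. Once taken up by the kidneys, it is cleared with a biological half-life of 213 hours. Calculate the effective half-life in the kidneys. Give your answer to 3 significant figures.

57.3 hours

1/t_eff = 1/t_phys + 1/t_biol = 1/78.4 + 1/213 = 0.01745 per hour.
t_eff = 78.4 × 213 / (78.4 + 213) ≈ 57.307 hours.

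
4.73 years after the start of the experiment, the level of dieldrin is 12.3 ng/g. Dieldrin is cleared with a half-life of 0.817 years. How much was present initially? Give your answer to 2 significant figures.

680 ng/g

Number of half-lives elapsed: n = 4.73/0.817 ≈ 5.7895.
A₀ = A × 2^n = 12.3 × 2^5.7895 = 12.3 × 55.31 ≈ 680.32 ng/g.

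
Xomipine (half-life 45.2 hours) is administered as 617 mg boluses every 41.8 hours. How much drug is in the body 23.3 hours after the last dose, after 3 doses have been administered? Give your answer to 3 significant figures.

779 mg

The 3 doses were given 106.9, 65.1, 23.3 hours ago.
Total = 617·(1/2)^(106.9/45.2) + 617·(1/2)^(65.1/45.2) + 617·(1/2)^(23.3/45.2)
      = 119.77 + 227.36 + 431.63 ≈ 778.76 mg.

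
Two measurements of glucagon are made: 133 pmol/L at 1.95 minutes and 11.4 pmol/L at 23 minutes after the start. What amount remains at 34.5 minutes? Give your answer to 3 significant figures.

2.98 pmol/L

Over Δt = 23 − 1.95 = 21.05 minutes, the level fell by a factor of 133/11.4 ≈ 11.667.
n = log₂(11.667) ≈ 3.5443 half-lives, so t½ = 21.05/3.5443 ≈ 5.9391 minutes.
From t = 23 to t = 34.5: 11.4 × (1/2)^((34.5−23)/5.9391) ≈ 2.9786 pmol/L.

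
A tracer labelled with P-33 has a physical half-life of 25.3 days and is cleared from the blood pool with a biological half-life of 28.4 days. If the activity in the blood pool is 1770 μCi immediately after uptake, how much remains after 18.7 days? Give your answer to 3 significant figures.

672 μCi

1/t_eff = 1/t_phys + 1/t_biol = 1/25.3 + 1/28.4 = 0.074737 per day.
t_eff = 25.3 × 28.4 / (25.3 + 28.4) ≈ 13.38 days.
Remaining = 1770 × (1/2)^(18.7/13.38) = 1770 × (1/2)^1.3976 ≈ 671.83 μCi.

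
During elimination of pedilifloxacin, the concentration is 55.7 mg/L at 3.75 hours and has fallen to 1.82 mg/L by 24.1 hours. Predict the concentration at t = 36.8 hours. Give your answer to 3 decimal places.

0.215 mg/L

Over Δt = 24.1 − 3.75 = 20.35 hours, the level fell by a factor of 55.7/1.82 ≈ 30.604.
n = log₂(30.604) ≈ 4.9357 half-lives, so t½ = 20.35/4.9357 ≈ 4.123 hours.
From t = 24.1 to t = 36.8: 1.82 × (1/2)^((36.8−24.1)/4.123) ≈ 0.21519 mg/L.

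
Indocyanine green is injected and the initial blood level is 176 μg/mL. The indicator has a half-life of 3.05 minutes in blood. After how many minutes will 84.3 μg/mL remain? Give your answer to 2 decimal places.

Fraction remaining = 84.3/176 ≈ 0.47898.
n = log₂(176/84.3) = ln(2.0878)/ln 2 ≈ 1.062 half-lives.
t = n × t½ = 1.062 × 3.05 ≈ 3.239 minutes.

3.24 minutes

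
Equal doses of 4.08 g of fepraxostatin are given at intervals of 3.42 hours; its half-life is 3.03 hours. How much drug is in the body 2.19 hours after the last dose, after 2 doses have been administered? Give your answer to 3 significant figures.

3.60 g

The 2 doses were given 5.61, 2.19 hours ago.
Total = 4.08·(1/2)^(5.61/3.03) + 4.08·(1/2)^(2.19/3.03)
      = 1.1306 + 2.4722 ≈ 3.6028 g.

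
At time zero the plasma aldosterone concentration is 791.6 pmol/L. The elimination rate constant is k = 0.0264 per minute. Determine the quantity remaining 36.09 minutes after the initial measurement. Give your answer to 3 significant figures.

t½ = ln 2 / k = 0.69315 / 0.0264 ≈ 26.256 minutes.
Number of half-lives: n = 36.09/26.256 ≈ 1.3746.
Remaining = 791.6 × (1/2)^1.3746 = 791.6 × 0.38567 ≈ 305.3 pmol/L.

305 pmol/L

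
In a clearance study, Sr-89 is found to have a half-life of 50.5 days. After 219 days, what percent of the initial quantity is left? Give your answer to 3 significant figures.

n = 219/50.5 ≈ 4.3366 half-lives.
Fraction remaining = (1/2)^4.3366 ≈ 0.049493, i.e. 4.9493%.

4.95%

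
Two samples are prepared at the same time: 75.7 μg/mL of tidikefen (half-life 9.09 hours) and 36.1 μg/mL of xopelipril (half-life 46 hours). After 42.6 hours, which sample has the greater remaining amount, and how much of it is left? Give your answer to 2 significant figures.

xopelipril, 19 μg/mL

tidikefen: 75.7 × (1/2)^4.6865 ≈ 2.9399 μg/mL.
xopelipril: 36.1 × (1/2)^0.92609 ≈ 18.999 μg/mL.
Xopelipril has more remaining, at ≈ 18.999 μg/mL.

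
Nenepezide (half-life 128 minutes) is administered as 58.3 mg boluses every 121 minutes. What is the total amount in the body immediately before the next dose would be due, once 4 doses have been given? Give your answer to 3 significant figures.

The 4 doses were given 484, 363, 242, 121 minutes ago.
Total = 58.3·(1/2)^(484/128) + 58.3·(1/2)^(363/128) + 58.3·(1/2)^(242/128) + 58.3·(1/2)^(121/128)
      = 4.2403 + 8.1652 + 15.723 + 30.276 ≈ 58.405 mg.

58.4 mg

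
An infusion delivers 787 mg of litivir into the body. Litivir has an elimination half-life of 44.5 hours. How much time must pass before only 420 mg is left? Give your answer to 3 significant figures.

40.3 hours

Fraction remaining = 420/787 ≈ 0.53367.
n = log₂(787/420) = ln(1.8738)/ln 2 ≈ 0.90597 half-lives.
t = n × t½ = 0.90597 × 44.5 ≈ 40.316 hours.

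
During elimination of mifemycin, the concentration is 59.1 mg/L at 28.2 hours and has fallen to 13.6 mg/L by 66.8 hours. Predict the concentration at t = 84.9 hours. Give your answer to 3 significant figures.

6.83 mg/L

Over Δt = 66.8 − 28.2 = 38.6 hours, the level fell by a factor of 59.1/13.6 ≈ 4.3456.
n = log₂(4.3456) ≈ 2.1196 half-lives, so t½ = 38.6/2.1196 ≈ 18.211 hours.
From t = 66.8 to t = 84.9: 13.6 × (1/2)^((84.9−66.8)/18.211) ≈ 6.8289 mg/L.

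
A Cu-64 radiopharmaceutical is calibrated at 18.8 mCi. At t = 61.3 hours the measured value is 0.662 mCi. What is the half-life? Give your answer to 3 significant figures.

A/A₀ = 0.662/18.8 ≈ 0.035213.
n = log₂(28.399) ≈ 4.8278 half-lives elapsed in 61.3 hours.
t½ = 61.3/4.8278 ≈ 12.697 hours.

12.7 hours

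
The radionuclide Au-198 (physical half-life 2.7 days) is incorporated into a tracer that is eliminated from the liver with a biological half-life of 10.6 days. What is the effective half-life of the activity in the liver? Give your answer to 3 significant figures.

2.15 days

1/t_eff = 1/t_phys + 1/t_biol = 1/2.7 + 1/10.6 = 0.46471 per day.
t_eff = 2.7 × 10.6 / (2.7 + 10.6) ≈ 2.1519 days.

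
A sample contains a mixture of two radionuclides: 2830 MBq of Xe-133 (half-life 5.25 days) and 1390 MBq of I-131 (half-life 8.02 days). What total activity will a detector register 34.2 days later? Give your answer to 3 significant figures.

Xe-133: 2830 × (1/2)^(34.2/5.25) = 2830 × (1/2)^6.5143 ≈ 30.959 MBq.
I-131: 1390 × (1/2)^(34.2/8.02) = 1390 × (1/2)^4.2643 ≈ 72.33 MBq.
Total = 30.959 + 72.33 ≈ 103.29 MBq.

103 MBq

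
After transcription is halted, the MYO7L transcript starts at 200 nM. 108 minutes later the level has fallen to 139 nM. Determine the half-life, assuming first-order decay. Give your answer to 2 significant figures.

A/A₀ = 139/200 ≈ 0.695.
n = log₂(1.4388) ≈ 0.52492 half-lives elapsed in 108 minutes.
t½ = 108/0.52492 ≈ 205.75 minutes.

210 minutes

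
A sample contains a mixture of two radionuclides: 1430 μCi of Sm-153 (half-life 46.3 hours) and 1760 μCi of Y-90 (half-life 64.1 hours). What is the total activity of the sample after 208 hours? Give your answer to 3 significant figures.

249 μCi

Sm-153: 1430 × (1/2)^(208/46.3) = 1430 × (1/2)^4.4924 ≈ 63.53 μCi.
Y-90: 1760 × (1/2)^(208/64.1) = 1760 × (1/2)^3.2449 ≈ 185.65 μCi.
Total = 63.53 + 185.65 ≈ 249.18 μCi.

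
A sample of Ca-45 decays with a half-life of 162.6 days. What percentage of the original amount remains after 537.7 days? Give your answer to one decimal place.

10.1%

n = 537.7/162.6 ≈ 3.3069 half-lives.
Fraction remaining = (1/2)^3.3069 ≈ 0.10105, i.e. 10.105%.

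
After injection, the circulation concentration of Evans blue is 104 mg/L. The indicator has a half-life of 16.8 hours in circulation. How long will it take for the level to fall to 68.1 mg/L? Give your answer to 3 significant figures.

10.3 hours

Fraction remaining = 68.1/104 ≈ 0.65481.
n = log₂(104/68.1) = ln(1.5272)/ln 2 ≈ 0.61086 half-lives.
t = n × t½ = 0.61086 × 16.8 ≈ 10.262 hours.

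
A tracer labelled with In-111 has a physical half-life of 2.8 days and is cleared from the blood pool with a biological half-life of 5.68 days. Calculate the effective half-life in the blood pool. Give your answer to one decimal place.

1/t_eff = 1/t_phys + 1/t_biol = 1/2.8 + 1/5.68 = 0.5332 per day.
t_eff = 2.8 × 5.68 / (2.8 + 5.68) ≈ 1.8755 days.

1.9 days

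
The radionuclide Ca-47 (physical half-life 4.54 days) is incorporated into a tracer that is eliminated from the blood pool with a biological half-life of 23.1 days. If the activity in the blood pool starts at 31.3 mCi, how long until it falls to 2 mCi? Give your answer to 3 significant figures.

1/t_eff = 1/t_phys + 1/t_biol = 1/4.54 + 1/23.1 = 0.26355 per day.
t_eff = 4.54 × 23.1 / (4.54 + 23.1) ≈ 3.7943 days.
n = log₂(31.3/2) ≈ 3.9681; t = 3.9681 × 3.7943 ≈ 15.056 days.

15.1 days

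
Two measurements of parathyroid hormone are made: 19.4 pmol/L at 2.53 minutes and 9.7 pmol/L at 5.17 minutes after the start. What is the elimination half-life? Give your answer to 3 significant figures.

Over Δt = 5.17 − 2.53 = 2.64 minutes, the level fell by a factor of 19.4/9.7 ≈ 2.
n = log₂(2) ≈ 1 half-lives, so t½ = 2.64/1 ≈ 2.64 minutes.

2.64 minutes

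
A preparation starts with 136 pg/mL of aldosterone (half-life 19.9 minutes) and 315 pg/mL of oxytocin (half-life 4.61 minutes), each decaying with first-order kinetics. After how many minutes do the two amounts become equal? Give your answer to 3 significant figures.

7.27 minutes

Set 136·(1/2)^(t/19.9) = 315·(1/2)^(t/4.61).
Taking log₂: log₂(136/315) = t·(1/19.9 − 1/4.61).
log₂(0.43175) = -1.2117; 1/19.9 − 1/4.61 = -0.16667.
t = -1.2117 / -0.16667 ≈ 7.2704 minutes.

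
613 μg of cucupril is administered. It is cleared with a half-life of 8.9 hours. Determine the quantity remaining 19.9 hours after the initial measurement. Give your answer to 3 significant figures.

Number of half-lives: n = 19.9/8.9 ≈ 2.236.
Remaining = 613 × (1/2)^2.236 = 613 × 0.21228 ≈ 130.13 μg.

130 μg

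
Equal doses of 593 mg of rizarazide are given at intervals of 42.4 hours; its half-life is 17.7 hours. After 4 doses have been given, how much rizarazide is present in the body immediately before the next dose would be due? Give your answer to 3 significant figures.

139 mg

The 4 doses were given 169.6, 127.2, 84.8, 42.4 hours ago.
Total = 593·(1/2)^(169.6/17.7) + 593·(1/2)^(127.2/17.7) + 593·(1/2)^(84.8/17.7) + 593·(1/2)^(42.4/17.7)
      = 0.77377 + 4.0712 + 21.421 + 112.71 ≈ 138.97 mg.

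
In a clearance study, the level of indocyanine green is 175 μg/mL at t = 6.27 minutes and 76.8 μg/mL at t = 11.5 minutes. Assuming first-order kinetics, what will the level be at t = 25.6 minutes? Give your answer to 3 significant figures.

8.34 μg/mL

Over Δt = 11.5 − 6.27 = 5.23 minutes, the level fell by a factor of 175/76.8 ≈ 2.2786.
n = log₂(2.2786) ≈ 1.1882 half-lives, so t½ = 5.23/1.1882 ≈ 4.4017 minutes.
From t = 11.5 to t = 25.6: 76.8 × (1/2)^((25.6−11.5)/4.4017) ≈ 8.3382 μg/mL.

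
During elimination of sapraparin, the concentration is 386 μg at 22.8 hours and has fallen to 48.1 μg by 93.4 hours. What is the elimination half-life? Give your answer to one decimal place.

23.5 hours

Over Δt = 93.4 − 22.8 = 70.6 hours, the level fell by a factor of 386/48.1 ≈ 8.0249.
n = log₂(8.0249) ≈ 3.0045 half-lives, so t½ = 70.6/3.0045 ≈ 23.498 hours.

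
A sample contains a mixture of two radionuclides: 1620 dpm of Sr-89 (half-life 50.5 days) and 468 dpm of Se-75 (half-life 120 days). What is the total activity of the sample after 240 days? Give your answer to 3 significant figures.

177 dpm

Sr-89: 1620 × (1/2)^(240/50.5) = 1620 × (1/2)^4.7525 ≈ 60.1 dpm.
Se-75: 468 × (1/2)^(240/120) = 468 × (1/2)^2 ≈ 117 dpm.
Total = 60.1 + 117 ≈ 177.1 dpm.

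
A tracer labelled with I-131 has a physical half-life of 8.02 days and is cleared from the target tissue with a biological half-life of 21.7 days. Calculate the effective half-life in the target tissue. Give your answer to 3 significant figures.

1/t_eff = 1/t_phys + 1/t_biol = 1/8.02 + 1/21.7 = 0.17077 per day.
t_eff = 8.02 × 21.7 / (8.02 + 21.7) ≈ 5.8558 days.

5.86 days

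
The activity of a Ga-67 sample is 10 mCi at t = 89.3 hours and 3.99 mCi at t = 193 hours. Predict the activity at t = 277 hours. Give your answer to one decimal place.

Over Δt = 193 − 89.3 = 103.7 hours, the level fell by a factor of 10/3.99 ≈ 2.5063.
n = log₂(2.5063) ≈ 1.3255 half-lives, so t½ = 103.7/1.3255 ≈ 78.232 hours.
From t = 193 to t = 277: 3.99 × (1/2)^((277−193)/78.232) ≈ 1.8956 mCi.

1.9 mCi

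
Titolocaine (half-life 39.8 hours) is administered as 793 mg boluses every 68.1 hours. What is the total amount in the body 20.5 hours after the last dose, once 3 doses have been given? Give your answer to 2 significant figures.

The 3 doses were given 156.7, 88.6, 20.5 hours ago.
Total = 793·(1/2)^(156.7/39.8) + 793·(1/2)^(88.6/39.8) + 793·(1/2)^(20.5/39.8)
      = 51.768 + 169.49 + 554.91 ≈ 776.16 mg.

780 mg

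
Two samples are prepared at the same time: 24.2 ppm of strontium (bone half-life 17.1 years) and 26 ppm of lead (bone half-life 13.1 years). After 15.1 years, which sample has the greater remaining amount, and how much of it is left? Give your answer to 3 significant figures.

strontium, 13.1 ppm

strontium: 24.2 × (1/2)^0.88304 ≈ 13.122 ppm.
lead: 26 × (1/2)^1.1527 ≈ 11.695 ppm.
Strontium has more remaining, at ≈ 13.122 ppm.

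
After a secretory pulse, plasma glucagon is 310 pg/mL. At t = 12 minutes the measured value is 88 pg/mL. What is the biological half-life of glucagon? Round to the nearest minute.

7 minutes

A/A₀ = 88/310 ≈ 0.28387.
n = log₂(3.5227) ≈ 1.8167 half-lives elapsed in 12 minutes.
t½ = 12/1.8167 ≈ 6.6054 minutes.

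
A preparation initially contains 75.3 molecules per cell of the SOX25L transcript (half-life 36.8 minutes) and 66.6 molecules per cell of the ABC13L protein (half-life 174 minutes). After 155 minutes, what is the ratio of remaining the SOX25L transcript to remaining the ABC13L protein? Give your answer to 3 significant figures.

0.113

SOX25L transcript: 75.3 × (1/2)^(155/36.8) = 75.3 × (1/2)^4.212 ≈ 4.0632 molecules per cell.
ABC13L protein: 66.6 × (1/2)^(155/174) = 66.6 × (1/2)^0.8908 ≈ 35.918 molecules per cell.
Ratio ≈ 4.0632 / 35.918 ≈ 0.11312.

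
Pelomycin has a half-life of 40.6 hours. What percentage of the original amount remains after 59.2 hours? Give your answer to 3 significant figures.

n = 59.2/40.6 ≈ 1.4581 half-lives.
Fraction remaining = (1/2)^1.4581 ≈ 0.36397, i.e. 36.397%.

36.4%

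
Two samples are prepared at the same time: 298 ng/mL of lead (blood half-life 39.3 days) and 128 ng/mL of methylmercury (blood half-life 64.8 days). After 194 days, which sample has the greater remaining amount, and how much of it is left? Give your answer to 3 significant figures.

methylmercury, 16.1 ng/mL

lead: 298 × (1/2)^4.9364 ≈ 9.7323 ng/mL.
methylmercury: 128 × (1/2)^2.9938 ≈ 16.069 ng/mL.
Methylmercury has more remaining, at ≈ 16.069 ng/mL.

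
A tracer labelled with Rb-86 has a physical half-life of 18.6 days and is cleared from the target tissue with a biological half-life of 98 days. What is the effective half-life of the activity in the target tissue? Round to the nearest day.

16 days

1/t_eff = 1/t_phys + 1/t_biol = 1/18.6 + 1/98 = 0.063968 per day.
t_eff = 18.6 × 98 / (18.6 + 98) ≈ 15.633 days.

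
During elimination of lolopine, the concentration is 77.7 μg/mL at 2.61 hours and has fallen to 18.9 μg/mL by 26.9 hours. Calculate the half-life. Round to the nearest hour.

Over Δt = 26.9 − 2.61 = 24.29 hours, the level fell by a factor of 77.7/18.9 ≈ 4.1111.
n = log₂(4.1111) ≈ 2.0395 half-lives, so t½ = 24.29/2.0395 ≈ 11.91 hours.

12 hours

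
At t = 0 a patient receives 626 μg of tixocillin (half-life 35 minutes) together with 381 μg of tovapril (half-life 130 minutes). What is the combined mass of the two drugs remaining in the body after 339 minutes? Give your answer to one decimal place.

63.3 μg

tixocillin: 626 × (1/2)^(339/35) = 626 × (1/2)^9.6857 ≈ 0.76012 μg.
tovapril: 381 × (1/2)^(339/130) = 381 × (1/2)^2.6077 ≈ 62.507 μg.
Total = 0.76012 + 62.507 ≈ 63.268 μg.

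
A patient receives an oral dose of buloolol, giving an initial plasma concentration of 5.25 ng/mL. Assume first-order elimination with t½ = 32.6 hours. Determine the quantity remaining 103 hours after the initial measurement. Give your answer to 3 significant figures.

Number of half-lives: n = 103/32.6 ≈ 3.1595.
Remaining = 5.25 × (1/2)^3.1595 = 5.25 × 0.11192 ≈ 0.58756 ng/mL.

0.588 ng/mL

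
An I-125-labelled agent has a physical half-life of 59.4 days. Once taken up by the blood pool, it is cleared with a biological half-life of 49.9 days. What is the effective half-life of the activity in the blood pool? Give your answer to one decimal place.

1/t_eff = 1/t_phys + 1/t_biol = 1/59.4 + 1/49.9 = 0.036875 per day.
t_eff = 59.4 × 49.9 / (59.4 + 49.9) ≈ 27.119 days.

27.1 days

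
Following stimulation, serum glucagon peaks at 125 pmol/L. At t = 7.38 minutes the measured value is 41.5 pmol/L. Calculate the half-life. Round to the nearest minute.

5 minutes

A/A₀ = 41.5/125 ≈ 0.332.
n = log₂(3.012) ≈ 1.5907 half-lives elapsed in 7.38 minutes.
t½ = 7.38/1.5907 ≈ 4.6393 minutes.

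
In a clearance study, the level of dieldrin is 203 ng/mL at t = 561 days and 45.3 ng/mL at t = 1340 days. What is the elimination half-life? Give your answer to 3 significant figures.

360 days

Over Δt = 1340 − 561 = 779 days, the level fell by a factor of 203/45.3 ≈ 4.4812.
n = log₂(4.4812) ≈ 2.1639 half-lives, so t½ = 779/2.1639 ≈ 360 days.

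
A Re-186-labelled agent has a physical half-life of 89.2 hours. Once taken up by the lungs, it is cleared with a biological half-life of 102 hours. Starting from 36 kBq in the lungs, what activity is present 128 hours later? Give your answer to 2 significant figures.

1/t_eff = 1/t_phys + 1/t_biol = 1/89.2 + 1/102 = 0.021015 per hour.
t_eff = 89.2 × 102 / (89.2 + 102) ≈ 47.586 hours.
Remaining = 36 × (1/2)^(128/47.586) = 36 × (1/2)^2.6899 ≈ 5.5792 kBq.

5.6 kBq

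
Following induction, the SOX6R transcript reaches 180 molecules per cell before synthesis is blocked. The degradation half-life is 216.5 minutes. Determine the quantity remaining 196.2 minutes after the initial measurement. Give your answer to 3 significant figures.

Number of half-lives: n = 196.2/216.5 ≈ 0.90624.
Remaining = 180 × (1/2)^0.90624 = 180 × 0.53358 ≈ 96.044 molecules per cell.

96.0 molecules per cell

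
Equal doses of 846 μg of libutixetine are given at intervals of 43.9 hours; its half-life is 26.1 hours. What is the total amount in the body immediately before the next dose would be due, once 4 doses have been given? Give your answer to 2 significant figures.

The 4 doses were given 175.6, 131.7, 87.8, 43.9 hours ago.
Total = 846·(1/2)^(175.6/26.1) + 846·(1/2)^(131.7/26.1) + 846·(1/2)^(87.8/26.1) + 846·(1/2)^(43.9/26.1)
      = 7.9809 + 25.608 + 82.169 + 263.66 ≈ 379.42 μg.

380 μg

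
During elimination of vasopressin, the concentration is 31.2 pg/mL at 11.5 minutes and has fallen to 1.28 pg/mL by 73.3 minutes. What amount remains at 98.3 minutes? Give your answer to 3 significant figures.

0.352 pg/mL

Over Δt = 73.3 − 11.5 = 61.8 minutes, the level fell by a factor of 31.2/1.28 ≈ 24.375.
n = log₂(24.375) ≈ 4.6073 half-lives, so t½ = 61.8/4.6073 ≈ 13.413 minutes.
From t = 73.3 to t = 98.3: 1.28 × (1/2)^((98.3−73.3)/13.413) ≈ 0.35168 pg/mL.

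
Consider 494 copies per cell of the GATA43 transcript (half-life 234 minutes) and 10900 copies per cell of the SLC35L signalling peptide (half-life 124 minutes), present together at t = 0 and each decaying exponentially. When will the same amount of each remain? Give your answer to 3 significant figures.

1180 minutes

Set 494·(1/2)^(t/234) = 10900·(1/2)^(t/124).
Taking log₂: log₂(494/10900) = t·(1/234 − 1/124).
log₂(0.045321) = -4.4637; 1/234 − 1/124 = -0.003791.
t = -4.4637 / -0.003791 ≈ 1177.4 minutes.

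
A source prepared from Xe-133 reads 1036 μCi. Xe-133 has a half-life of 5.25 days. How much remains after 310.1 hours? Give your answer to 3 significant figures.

Convert the elapsed time: 310.1 hours = 12.9208 days.
Number of half-lives: n = 12.9208/5.25 ≈ 2.4611.
Remaining = 1036 × (1/2)^2.4611 = 1036 × 0.18161 ≈ 188.14 μCi.

188 μCi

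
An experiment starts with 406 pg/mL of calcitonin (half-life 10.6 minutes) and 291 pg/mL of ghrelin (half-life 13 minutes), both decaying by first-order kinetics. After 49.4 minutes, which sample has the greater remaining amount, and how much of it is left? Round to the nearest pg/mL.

ghrelin, 21 pg/mL

calcitonin: 406 × (1/2)^4.6604 ≈ 16.055 pg/mL.
ghrelin: 291 × (1/2)^3.8 ≈ 20.892 pg/mL.
Ghrelin has more remaining, at ≈ 20.892 pg/mL.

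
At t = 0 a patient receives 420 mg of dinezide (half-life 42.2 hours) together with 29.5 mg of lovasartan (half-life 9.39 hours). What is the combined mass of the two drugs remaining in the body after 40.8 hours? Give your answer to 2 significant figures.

dinezide: 420 × (1/2)^(40.8/42.2) = 420 × (1/2)^0.96682 ≈ 214.88 mg.
lovasartan: 29.5 × (1/2)^(40.8/9.39) = 29.5 × (1/2)^4.345 ≈ 1.4516 mg.
Total = 214.88 + 1.4516 ≈ 216.34 mg.

220 mg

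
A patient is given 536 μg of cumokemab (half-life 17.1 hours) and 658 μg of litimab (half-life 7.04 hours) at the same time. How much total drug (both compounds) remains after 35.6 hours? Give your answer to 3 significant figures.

cumokemab: 536 × (1/2)^(35.6/17.1) = 536 × (1/2)^2.0819 ≈ 126.61 μg.
litimab: 658 × (1/2)^(35.6/7.04) = 658 × (1/2)^5.0568 ≈ 19.768 μg.
Total = 126.61 + 19.768 ≈ 146.38 μg.

146 μg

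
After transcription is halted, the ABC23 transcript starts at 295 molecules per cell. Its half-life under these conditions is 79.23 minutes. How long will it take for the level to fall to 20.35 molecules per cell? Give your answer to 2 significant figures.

Fraction remaining = 20.35/295 ≈ 0.068983.
n = log₂(295/20.35) = ln(14.496)/ln 2 ≈ 3.8576 half-lives.
t = n × t½ = 3.8576 × 79.23 ≈ 305.64 minutes.

310 minutes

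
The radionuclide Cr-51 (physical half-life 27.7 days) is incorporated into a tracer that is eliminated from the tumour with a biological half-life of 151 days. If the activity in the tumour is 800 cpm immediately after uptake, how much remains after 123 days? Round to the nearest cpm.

1/t_eff = 1/t_phys + 1/t_biol = 1/27.7 + 1/151 = 0.042724 per day.
t_eff = 27.7 × 151 / (27.7 + 151) ≈ 23.406 days.
Remaining = 800 × (1/2)^(123/23.406) = 800 × (1/2)^5.255 ≈ 20.95 cpm.

21 cpm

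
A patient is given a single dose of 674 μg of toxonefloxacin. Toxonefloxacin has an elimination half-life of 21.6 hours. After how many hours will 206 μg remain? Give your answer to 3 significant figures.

36.9 hours

Fraction remaining = 206/674 ≈ 0.30564.
n = log₂(674/206) = ln(3.2718)/ln 2 ≈ 1.7101 half-lives.
t = n × t½ = 1.7101 × 21.6 ≈ 36.938 hours.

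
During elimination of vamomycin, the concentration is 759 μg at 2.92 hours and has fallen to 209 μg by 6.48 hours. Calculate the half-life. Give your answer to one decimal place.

1.9 hours

Over Δt = 6.48 − 2.92 = 3.56 hours, the level fell by a factor of 759/209 ≈ 3.6316.
n = log₂(3.6316) ≈ 1.8606 half-lives, so t½ = 3.56/1.8606 ≈ 1.9134 hours.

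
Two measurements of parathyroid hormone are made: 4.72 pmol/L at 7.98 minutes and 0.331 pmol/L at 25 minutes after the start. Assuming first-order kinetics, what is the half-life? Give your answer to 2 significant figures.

Over Δt = 25 − 7.98 = 17.02 minutes, the level fell by a factor of 4.72/0.331 ≈ 14.26.
n = log₂(14.26) ≈ 3.8339 half-lives, so t½ = 17.02/3.8339 ≈ 4.4394 minutes.

4.4 minutes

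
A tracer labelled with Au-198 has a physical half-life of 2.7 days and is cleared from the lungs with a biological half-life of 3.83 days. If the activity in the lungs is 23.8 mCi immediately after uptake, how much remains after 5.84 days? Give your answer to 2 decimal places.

1/t_eff = 1/t_phys + 1/t_biol = 1/2.7 + 1/3.83 = 0.63147 per day.
t_eff = 2.7 × 3.83 / (2.7 + 3.83) ≈ 1.5836 days.
Remaining = 23.8 × (1/2)^(5.84/1.5836) = 23.8 × (1/2)^3.6878 ≈ 1.8469 mCi.

1.85 mCi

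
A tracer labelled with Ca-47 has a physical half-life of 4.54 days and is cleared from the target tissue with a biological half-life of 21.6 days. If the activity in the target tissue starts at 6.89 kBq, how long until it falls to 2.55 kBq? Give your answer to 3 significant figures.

1/t_eff = 1/t_phys + 1/t_biol = 1/4.54 + 1/21.6 = 0.26656 per day.
t_eff = 4.54 × 21.6 / (4.54 + 21.6) ≈ 3.7515 days.
n = log₂(6.89/2.55) ≈ 1.434; t = 1.434 × 3.7515 ≈ 5.3797 days.

5.38 days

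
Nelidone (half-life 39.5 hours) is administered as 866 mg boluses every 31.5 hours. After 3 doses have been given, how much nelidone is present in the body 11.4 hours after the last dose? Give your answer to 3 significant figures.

1350 mg

The 3 doses were given 74.4, 42.9, 11.4 hours ago.
Total = 866·(1/2)^(74.4/39.5) + 866·(1/2)^(42.9/39.5) + 866·(1/2)^(11.4/39.5)
      = 234.7 + 407.92 + 708.99 ≈ 1351.6 mg.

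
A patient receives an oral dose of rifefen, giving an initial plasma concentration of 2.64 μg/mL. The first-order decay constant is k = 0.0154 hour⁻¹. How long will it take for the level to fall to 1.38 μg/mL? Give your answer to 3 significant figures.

42.1 hours

t½ = ln 2 / k = 0.69315 / 0.0154 ≈ 45.01 hours.
Fraction remaining = 1.38/2.64 ≈ 0.52273.
n = log₂(2.64/1.38) = ln(1.913)/ln 2 ≈ 0.93587 half-lives.
t = n × t½ = 0.93587 × 45.01 ≈ 42.123 hours.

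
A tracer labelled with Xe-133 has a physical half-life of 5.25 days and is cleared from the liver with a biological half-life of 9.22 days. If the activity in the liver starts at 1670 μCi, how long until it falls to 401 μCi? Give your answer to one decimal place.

6.9 days

1/t_eff = 1/t_phys + 1/t_biol = 1/5.25 + 1/9.22 = 0.29894 per day.
t_eff = 5.25 × 9.22 / (5.25 + 9.22) ≈ 3.3452 days.
n = log₂(1670/401) ≈ 2.0582; t = 2.0582 × 3.3452 ≈ 6.885 days.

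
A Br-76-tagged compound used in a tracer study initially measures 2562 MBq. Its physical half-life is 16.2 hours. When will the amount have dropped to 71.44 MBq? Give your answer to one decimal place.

Fraction remaining = 71.44/2562 ≈ 0.027884.
n = log₂(2562/71.44) = ln(35.862)/ln 2 ≈ 5.1644 half-lives.
t = n × t½ = 5.1644 × 16.2 ≈ 83.663 hours.

83.7 hours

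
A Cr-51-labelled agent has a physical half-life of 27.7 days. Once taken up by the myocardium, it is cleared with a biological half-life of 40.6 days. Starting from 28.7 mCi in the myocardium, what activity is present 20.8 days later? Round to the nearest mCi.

1/t_eff = 1/t_phys + 1/t_biol = 1/27.7 + 1/40.6 = 0.060732 per day.
t_eff = 27.7 × 40.6 / (27.7 + 40.6) ≈ 16.466 days.
Remaining = 28.7 × (1/2)^(20.8/16.466) = 28.7 × (1/2)^1.2632 ≈ 11.957 mCi.

12 mCi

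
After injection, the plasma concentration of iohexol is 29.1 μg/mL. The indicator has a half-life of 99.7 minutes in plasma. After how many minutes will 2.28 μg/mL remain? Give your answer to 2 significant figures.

Fraction remaining = 2.28/29.1 ≈ 0.078351.
n = log₂(29.1/2.28) = ln(12.763)/ln 2 ≈ 3.6739 half-lives.
t = n × t½ = 3.6739 × 99.7 ≈ 366.29 minutes.

370 minutes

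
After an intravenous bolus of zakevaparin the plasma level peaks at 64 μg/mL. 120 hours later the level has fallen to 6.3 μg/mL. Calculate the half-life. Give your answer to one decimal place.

A/A₀ = 6.3/64 ≈ 0.098437.
n = log₂(10.159) ≈ 3.3446 half-lives elapsed in 120 hours.
t½ = 120/3.3446 ≈ 35.878 hours.

35.9 hours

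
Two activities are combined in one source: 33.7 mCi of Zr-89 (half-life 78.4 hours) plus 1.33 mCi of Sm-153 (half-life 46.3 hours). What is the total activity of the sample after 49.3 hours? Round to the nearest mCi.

Zr-89: 33.7 × (1/2)^(49.3/78.4) = 33.7 × (1/2)^0.62883 ≈ 21.794 mCi.
Sm-153: 1.33 × (1/2)^(49.3/46.3) = 1.33 × (1/2)^1.0648 ≈ 0.63579 mCi.
Total = 21.794 + 0.63579 ≈ 22.43 mCi.

22 mCi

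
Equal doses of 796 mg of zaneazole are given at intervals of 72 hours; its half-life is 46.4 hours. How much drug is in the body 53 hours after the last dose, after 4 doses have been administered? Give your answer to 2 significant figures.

The 4 doses were given 269, 197, 125, 53 hours ago.
Total = 796·(1/2)^(269/46.4) + 796·(1/2)^(197/46.4) + 796·(1/2)^(125/46.4) + 796·(1/2)^(53/46.4)
      = 14.313 + 41.96 + 123.01 + 360.63 ≈ 539.92 mg.

540 mg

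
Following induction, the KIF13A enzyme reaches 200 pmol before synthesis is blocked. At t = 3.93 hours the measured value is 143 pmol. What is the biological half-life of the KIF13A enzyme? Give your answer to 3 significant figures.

8.12 hours

A/A₀ = 143/200 ≈ 0.715.
n = log₂(1.3986) ≈ 0.48398 half-lives elapsed in 3.93 hours.
t½ = 3.93/0.48398 ≈ 8.1201 hours.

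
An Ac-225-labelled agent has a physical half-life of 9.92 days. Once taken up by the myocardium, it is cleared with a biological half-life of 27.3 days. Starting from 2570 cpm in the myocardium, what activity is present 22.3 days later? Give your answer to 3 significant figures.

1/t_eff = 1/t_phys + 1/t_biol = 1/9.92 + 1/27.3 = 0.13744 per day.
t_eff = 9.92 × 27.3 / (9.92 + 27.3) ≈ 7.2761 days.
Remaining = 2570 × (1/2)^(22.3/7.2761) = 2570 × (1/2)^3.0648 ≈ 307.13 cpm.

307 cpm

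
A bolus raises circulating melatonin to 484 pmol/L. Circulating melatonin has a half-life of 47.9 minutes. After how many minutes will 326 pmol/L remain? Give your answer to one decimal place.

27.3 minutes

Fraction remaining = 326/484 ≈ 0.67355.
n = log₂(484/326) = ln(1.4847)/ln 2 ≈ 0.57014 half-lives.
t = n × t½ = 0.57014 × 47.9 ≈ 27.309 minutes.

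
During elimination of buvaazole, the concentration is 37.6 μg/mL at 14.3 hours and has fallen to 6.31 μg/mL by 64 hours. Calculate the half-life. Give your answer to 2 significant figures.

Over Δt = 64 − 14.3 = 49.7 hours, the level fell by a factor of 37.6/6.31 ≈ 5.9588.
n = log₂(5.9588) ≈ 2.575 half-lives, so t½ = 49.7/2.575 ≈ 19.301 hours.

19 hours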